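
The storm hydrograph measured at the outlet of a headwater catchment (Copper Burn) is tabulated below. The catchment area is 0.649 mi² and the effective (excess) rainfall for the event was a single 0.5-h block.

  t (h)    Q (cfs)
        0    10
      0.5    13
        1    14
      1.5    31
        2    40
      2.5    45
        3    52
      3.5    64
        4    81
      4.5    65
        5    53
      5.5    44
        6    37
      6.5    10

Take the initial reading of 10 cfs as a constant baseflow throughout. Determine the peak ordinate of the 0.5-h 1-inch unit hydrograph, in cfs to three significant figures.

Direct runoff: 0.0, 3.0, 4.0, 21.0, 30.0, 35.0, 42.0, 54.0, 71.0, 55.0, 43.0, 34.0, 27.0, 0.0 cfs; ΣQ_DR = 419.0 cfs, peak = 71.0 cfs.
Runoff depth d = ΣQ_DR·Δt / A = 419.0 × 1800 / (0.649 mi²) = 0.5002 in.
The 1-inch UH is the DRH scaled by (1 in)/d, so U_p = 71.0 × 1/0.5002 = 142 cfs.

U_p ≈ 142 cfs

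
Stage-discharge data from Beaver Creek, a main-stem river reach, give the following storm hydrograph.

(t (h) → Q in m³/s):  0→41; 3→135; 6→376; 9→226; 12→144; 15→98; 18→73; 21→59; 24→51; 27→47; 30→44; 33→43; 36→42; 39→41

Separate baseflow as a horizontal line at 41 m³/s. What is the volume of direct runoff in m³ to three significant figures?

V ≈ 9.14 × 10^6 m³

Direct-runoff ordinates (Q − Q_b): 0.0, 94.0, 335.0, 185.0, 103.0, 57.0, 32.0, 18.0, 10.0, 6.0, 3.0, 2.0, 1.0, 0.0 m³/s.
ΣQ_DR = 846.0 m³/s.
With Δt = 3 h = 10800 s, V = ΣQ_DR · Δt = 846.0 × 10800 = 9.14 × 10^6 m³.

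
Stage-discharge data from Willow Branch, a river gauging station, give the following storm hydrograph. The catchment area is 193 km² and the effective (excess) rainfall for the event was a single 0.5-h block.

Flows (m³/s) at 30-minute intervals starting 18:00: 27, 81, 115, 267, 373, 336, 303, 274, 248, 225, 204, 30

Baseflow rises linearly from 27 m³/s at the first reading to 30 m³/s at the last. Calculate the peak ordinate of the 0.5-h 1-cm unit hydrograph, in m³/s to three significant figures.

U_p ≈ 173 m³/s

Direct runoff: 0.00, 53.73, 87.45, 239.18, 344.91, 307.64, 274.36, 245.09, 218.82, 195.55, 174.27, 0.00 m³/s; ΣQ_DR = 2141 m³/s, peak = 344.91 m³/s.
Runoff depth d = ΣQ_DR·Δt / A = 2141 × 1800 / (193 km²) = 19.97 mm.
The 1-cm UH is the DRH scaled by (10 mm)/d, so U_p = 344.91 × 10/19.97 = 173 m³/s.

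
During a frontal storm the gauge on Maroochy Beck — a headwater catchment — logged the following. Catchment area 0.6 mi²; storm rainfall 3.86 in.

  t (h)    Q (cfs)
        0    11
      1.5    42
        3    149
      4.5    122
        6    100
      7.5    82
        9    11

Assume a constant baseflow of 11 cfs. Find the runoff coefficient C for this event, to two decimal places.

C ≈ 0.44

ΣQ_DR = 440.0 cfs; V = ΣQ_DR·Δt = 2.376 × 10^6 ft³.
Runoff depth d = V / A = 1.705 in.
C = d / P = 1.705 / 3.86 = 0.44.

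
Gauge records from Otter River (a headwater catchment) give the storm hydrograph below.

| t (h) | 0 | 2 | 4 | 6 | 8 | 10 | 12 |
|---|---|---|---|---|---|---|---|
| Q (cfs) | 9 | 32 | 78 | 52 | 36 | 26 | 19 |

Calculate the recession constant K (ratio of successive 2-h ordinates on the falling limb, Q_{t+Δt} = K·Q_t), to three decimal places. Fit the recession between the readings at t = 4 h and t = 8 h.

Using the recession-limb readings at t = 4 h and t = 8 h: Q falls from 78 to 36 cfs over 2 intervals.
K = (Q₂/Q₁)^(1/2) = (36/78)^(1/2) = 0.679.

K ≈ 0.679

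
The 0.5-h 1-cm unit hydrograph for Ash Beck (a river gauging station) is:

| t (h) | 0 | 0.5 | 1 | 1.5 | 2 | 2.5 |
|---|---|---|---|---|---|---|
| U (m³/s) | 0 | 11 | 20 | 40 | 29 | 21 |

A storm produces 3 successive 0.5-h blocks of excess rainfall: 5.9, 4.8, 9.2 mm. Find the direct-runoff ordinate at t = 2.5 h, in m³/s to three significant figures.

By discrete convolution, Q_j = Σ (P_i / 10 mm) · U_{j−i}.
At t = 2.5 h (j=5): Q = (5.9/10)·21 + (4.8/10)·29 + (9.2/10)·40 = 63.1 m³/s.

Q ≈ 63.1 m³/s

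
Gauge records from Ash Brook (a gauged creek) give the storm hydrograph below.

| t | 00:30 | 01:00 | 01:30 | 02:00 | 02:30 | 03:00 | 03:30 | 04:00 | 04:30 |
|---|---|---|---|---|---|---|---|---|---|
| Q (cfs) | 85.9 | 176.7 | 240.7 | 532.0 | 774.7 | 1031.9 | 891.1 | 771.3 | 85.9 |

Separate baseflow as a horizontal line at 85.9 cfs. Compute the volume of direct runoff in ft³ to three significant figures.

Direct-runoff ordinates (Q − Q_b): 0.0, 90.8, 154.8, 446.1, 688.8, 946.0, 805.2, 685.4, 0.0 cfs.
ΣQ_DR = 3817 cfs.
With Δt = 0.5 h = 1800 s, V = ΣQ_DR · Δt = 3817 × 1800 = 6.87 × 10^6 ft³.

V ≈ 6.87 × 10^6 ft³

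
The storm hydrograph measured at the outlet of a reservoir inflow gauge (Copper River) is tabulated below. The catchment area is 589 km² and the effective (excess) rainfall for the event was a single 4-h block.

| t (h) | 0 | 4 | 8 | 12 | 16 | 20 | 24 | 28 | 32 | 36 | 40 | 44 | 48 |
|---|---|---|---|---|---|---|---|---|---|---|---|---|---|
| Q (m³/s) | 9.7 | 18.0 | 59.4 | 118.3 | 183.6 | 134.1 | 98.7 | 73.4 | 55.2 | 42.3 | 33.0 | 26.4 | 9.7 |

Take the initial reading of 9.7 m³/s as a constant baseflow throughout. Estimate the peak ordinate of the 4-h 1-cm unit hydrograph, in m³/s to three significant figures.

U_p ≈ 96.7 m³/s

Direct runoff: 0.0, 8.3, 49.7, 108.6, 173.9, 124.4, 89.0, 63.7, 45.5, 32.6, 23.3, 16.7, 0.0 m³/s; ΣQ_DR = 735.7 m³/s, peak = 173.9 m³/s.
Runoff depth d = ΣQ_DR·Δt / A = 735.7 × 14400 / (589 km²) = 17.99 mm.
The 1-cm UH is the DRH scaled by (10 mm)/d, so U_p = 173.9 × 10/17.99 = 96.7 m³/s.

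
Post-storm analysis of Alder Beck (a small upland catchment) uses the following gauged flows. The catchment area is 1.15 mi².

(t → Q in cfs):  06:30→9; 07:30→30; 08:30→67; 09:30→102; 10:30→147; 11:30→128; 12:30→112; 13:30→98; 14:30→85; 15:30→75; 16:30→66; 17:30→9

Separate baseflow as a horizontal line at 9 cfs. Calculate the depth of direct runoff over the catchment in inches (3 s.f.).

d ≈ 1.10 in

Direct runoff: 0.0, 21.0, 58.0, 93.0, 138.0, 119.0, 103.0, 89.0, 76.0, 66.0, 57.0, 0.0 cfs; ΣQ_DR = 820.0 cfs.
V = ΣQ_DR · Δt = 820.0 × 3600 s = 2.952 × 10^6 ft³.
Over A = 1.15 mi², depth = V / A = 1.10 in.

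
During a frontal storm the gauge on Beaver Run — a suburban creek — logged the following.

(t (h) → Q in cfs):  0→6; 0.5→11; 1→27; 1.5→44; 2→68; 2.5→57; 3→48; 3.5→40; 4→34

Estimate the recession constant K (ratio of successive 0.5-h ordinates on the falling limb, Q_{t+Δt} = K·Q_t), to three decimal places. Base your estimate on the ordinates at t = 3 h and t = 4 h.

K ≈ 0.842

Using the recession-limb readings at t = 3 h and t = 4 h: Q falls from 48 to 34 cfs over 2 intervals.
K = (Q₂/Q₁)^(1/2) = (34/48)^(1/2) = 0.842.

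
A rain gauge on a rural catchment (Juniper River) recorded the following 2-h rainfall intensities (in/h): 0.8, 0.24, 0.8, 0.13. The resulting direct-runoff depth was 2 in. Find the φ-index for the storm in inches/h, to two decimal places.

φ ≈ 0.30 in/h

Only the 2 blocks with intensity above φ contribute runoff: 0.8, 0.8 in/h.
Σ(I−φ)·Δt = d  ⇒  (0.8+0.8 − 2φ)·2 = 2
φ = (1.600 − 2/2) / 2 = 0.30 in/h.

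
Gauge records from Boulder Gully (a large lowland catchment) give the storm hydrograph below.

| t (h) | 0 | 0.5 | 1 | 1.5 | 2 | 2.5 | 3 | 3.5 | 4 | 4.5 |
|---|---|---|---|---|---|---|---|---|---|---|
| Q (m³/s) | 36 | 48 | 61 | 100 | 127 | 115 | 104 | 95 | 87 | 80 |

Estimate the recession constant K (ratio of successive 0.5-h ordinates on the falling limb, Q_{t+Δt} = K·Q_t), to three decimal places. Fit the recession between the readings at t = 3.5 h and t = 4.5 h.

Using the recession-limb readings at t = 3.5 h and t = 4.5 h: Q falls from 95 to 80 m³/s over 2 intervals.
K = (Q₂/Q₁)^(1/2) = (80/95)^(1/2) = 0.918.

K ≈ 0.918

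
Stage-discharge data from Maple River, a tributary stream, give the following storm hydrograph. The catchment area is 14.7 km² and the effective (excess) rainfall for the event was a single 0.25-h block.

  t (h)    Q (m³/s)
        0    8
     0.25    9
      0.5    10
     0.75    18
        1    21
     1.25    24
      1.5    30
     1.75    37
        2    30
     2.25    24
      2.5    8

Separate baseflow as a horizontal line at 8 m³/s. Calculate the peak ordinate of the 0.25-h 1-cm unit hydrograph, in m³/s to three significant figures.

U_p ≈ 36.2 m³/s

Direct runoff: 0.0, 1.0, 2.0, 10.0, 13.0, 16.0, 22.0, 29.0, 22.0, 16.0, 0.0 m³/s; ΣQ_DR = 131.0 m³/s, peak = 29.0 m³/s.
Runoff depth d = ΣQ_DR·Δt / A = 131.0 × 900 / (14.7 km²) = 8.020 mm.
The 1-cm UH is the DRH scaled by (10 mm)/d, so U_p = 29.0 × 10/8.020 = 36.2 m³/s.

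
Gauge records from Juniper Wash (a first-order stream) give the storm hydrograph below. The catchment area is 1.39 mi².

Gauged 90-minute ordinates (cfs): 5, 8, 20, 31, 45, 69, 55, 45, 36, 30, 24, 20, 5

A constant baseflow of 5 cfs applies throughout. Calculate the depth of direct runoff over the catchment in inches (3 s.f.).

d ≈ 0.548 in

Direct runoff: 0.0, 3.0, 15.0, 26.0, 40.0, 64.0, 50.0, 40.0, 31.0, 25.0, 19.0, 15.0, 0.0 cfs; ΣQ_DR = 328.0 cfs.
V = ΣQ_DR · Δt = 328.0 × 5400 s = 1.771 × 10^6 ft³.
Over A = 1.39 mi², depth = V / A = 0.548 in.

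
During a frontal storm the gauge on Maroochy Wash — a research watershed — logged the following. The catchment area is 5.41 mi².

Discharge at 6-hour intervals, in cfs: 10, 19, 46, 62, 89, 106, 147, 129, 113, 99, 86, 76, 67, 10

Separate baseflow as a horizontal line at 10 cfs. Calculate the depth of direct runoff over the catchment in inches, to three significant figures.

d ≈ 1.58 in

Direct runoff: 0.0, 9.0, 36.0, 52.0, 79.0, 96.0, 137.0, 119.0, 103.0, 89.0, 76.0, 66.0, 57.0, 0.0 cfs; ΣQ_DR = 919.0 cfs.
V = ΣQ_DR · Δt = 919.0 × 21600 s = 1.985 × 10^7 ft³.
Over A = 5.41 mi², depth = V / A = 1.58 in.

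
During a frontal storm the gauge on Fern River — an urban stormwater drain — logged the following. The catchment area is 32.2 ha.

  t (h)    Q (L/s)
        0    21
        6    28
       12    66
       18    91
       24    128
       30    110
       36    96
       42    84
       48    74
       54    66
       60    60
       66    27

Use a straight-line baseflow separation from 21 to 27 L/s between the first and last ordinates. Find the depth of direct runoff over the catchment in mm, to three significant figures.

d ≈ 37.8 mm

Direct runoff: 0.00, 6.45, 43.91, 68.36, 104.82, 86.27, 71.73, 59.18, 48.64, 40.09, 33.55, 0.00 L/s; ΣQ_DR = 563.0 L/s.
V = ΣQ_DR · Δt = 563.0 × 21600 s = 1.216 × 10^7 L.
Over A = 32.2 ha, depth = V / A = 37.8 mm.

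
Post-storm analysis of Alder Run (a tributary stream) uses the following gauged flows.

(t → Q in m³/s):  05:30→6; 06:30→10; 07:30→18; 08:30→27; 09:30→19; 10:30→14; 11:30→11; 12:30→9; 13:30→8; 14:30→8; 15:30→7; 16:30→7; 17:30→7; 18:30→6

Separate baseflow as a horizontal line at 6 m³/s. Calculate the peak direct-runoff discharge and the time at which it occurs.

Q_p = 21.0 m³/s at t = 08:30

Subtracting baseflow gives direct-runoff ordinates: 0.0, 4.0, 12.0, 21.0, 13.0, 8.0, 5.0, 3.0, 2.0, 2.0, 1.0, 1.0, 1.0, 0.0 m³/s.
The maximum is 21.0 m³/s, occurring at the reading for t = 08:30.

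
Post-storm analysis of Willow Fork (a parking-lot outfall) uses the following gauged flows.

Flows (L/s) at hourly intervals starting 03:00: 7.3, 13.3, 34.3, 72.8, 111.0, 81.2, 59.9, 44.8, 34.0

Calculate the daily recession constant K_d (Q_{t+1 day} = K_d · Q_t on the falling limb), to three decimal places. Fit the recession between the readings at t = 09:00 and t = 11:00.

Between t = 09:00 and t = 11:00 the flow falls from 59.9 to 34.0 L/s over 2×1 h = 2 h.
Per-interval ratio K = (34.0/59.9)^(1/2) = 0.7534; K_d = K^(24/1) = 0.001.

K_d ≈ 0.001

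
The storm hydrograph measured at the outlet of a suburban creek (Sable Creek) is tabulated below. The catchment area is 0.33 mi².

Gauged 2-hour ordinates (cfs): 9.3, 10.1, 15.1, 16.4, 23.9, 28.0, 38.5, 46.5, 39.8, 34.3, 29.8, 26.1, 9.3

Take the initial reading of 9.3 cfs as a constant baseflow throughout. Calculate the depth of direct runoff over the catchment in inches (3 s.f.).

Direct runoff: 0.0, 0.8, 5.8, 7.1, 14.6, 18.7, 29.2, 37.2, 30.5, 25.0, 20.5, 16.8, 0.0 cfs; ΣQ_DR = 206.2 cfs.
V = ΣQ_DR · Δt = 206.2 × 7200 s = 1.485 × 10^6 ft³.
Over A = 0.33 mi², depth = V / A = 1.94 in.

d ≈ 1.94 in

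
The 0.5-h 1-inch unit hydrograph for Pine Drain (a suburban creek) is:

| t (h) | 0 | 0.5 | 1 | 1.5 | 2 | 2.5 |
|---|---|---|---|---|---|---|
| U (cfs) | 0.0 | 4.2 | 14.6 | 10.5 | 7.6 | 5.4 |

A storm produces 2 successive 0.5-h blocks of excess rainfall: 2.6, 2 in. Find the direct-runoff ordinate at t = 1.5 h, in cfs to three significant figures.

By discrete convolution, Q_j = Σ (P_i / 1 in) · U_{j−i}.
At t = 1.5 h (j=3): Q = (2.6/1)·10.5 + (2/1)·14.6 = 56.5 cfs.

Q ≈ 56.5 cfs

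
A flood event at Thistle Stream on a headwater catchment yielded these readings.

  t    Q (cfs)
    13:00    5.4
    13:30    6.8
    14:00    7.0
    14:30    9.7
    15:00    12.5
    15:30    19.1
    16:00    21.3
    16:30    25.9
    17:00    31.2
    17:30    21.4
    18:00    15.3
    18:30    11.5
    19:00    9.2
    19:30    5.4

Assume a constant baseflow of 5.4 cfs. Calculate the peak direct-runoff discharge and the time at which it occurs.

Q_p = 25.8 cfs at t = 17:00

Subtracting baseflow gives direct-runoff ordinates: 0.0, 1.4, 1.6, 4.3, 7.1, 13.7, 15.9, 20.5, 25.8, 16.0, 9.9, 6.1, 3.8, 0.0 cfs.
The maximum is 25.8 cfs, occurring at the reading for t = 17:00.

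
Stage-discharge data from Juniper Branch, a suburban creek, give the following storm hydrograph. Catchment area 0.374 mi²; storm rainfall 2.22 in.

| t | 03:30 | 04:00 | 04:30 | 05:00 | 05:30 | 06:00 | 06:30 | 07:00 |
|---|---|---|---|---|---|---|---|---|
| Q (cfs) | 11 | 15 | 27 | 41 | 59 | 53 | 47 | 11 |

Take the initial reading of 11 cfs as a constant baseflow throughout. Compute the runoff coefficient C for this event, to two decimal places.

ΣQ_DR = 176.0 cfs; V = ΣQ_DR·Δt = 3.168 × 10^5 ft³.
Runoff depth d = V / A = 0.3646 in.
C = d / P = 0.3646 / 2.22 = 0.16.

C ≈ 0.16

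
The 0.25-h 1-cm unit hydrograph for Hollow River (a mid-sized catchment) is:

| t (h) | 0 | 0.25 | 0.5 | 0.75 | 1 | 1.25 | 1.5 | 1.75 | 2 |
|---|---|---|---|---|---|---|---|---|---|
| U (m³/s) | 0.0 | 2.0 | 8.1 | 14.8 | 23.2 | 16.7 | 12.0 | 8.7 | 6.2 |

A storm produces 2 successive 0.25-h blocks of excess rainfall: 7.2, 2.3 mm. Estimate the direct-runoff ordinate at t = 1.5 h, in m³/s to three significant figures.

Q ≈ 12.5 m³/s

By discrete convolution, Q_j = Σ (P_i / 10 mm) · U_{j−i}.
At t = 1.5 h (j=6): Q = (7.2/10)·12.0 + (2.3/10)·16.7 = 12.5 m³/s.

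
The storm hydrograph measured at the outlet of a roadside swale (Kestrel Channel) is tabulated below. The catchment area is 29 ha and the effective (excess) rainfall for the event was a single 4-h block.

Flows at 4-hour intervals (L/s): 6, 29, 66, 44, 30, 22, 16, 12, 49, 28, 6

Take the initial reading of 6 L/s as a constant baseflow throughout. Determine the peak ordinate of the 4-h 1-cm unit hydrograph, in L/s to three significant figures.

Direct runoff: 0.0, 23.0, 60.0, 38.0, 24.0, 16.0, 10.0, 6.0, 43.0, 22.0, 0.0 L/s; ΣQ_DR = 242.0 L/s, peak = 60.0 L/s.
Runoff depth d = ΣQ_DR·Δt / A = 242.0 × 14400 / (29 ha) = 12.02 mm.
The 1-cm UH is the DRH scaled by (10 mm)/d, so U_p = 60.0 × 10/12.02 = 49.9 L/s.

U_p ≈ 49.9 L/s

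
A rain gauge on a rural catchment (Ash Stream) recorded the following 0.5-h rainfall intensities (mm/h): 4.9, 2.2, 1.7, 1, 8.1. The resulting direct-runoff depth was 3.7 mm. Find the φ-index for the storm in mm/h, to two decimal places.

φ ≈ 2.80 mm/h

Only the 2 blocks with intensity above φ contribute runoff: 4.9, 8.1 mm/h.
Σ(I−φ)·Δt = d  ⇒  (4.9+8.1 − 2φ)·0.5 = 3.7
φ = (13.00 − 3.7/0.5) / 2 = 2.80 mm/h.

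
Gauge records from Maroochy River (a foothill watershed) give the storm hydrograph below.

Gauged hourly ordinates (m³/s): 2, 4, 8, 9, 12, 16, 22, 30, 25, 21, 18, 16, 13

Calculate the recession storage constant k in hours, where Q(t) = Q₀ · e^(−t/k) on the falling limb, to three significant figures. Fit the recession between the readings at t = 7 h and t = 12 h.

On the falling limb, Q drops from 30 to 13 m³/s between t = 7 h and t = 12 h (Δt = 5 h).
k = −Δt / ln(Q₂/Q₁) = −5 / ln(13/30) = 5.98 h.

k ≈ 5.98 h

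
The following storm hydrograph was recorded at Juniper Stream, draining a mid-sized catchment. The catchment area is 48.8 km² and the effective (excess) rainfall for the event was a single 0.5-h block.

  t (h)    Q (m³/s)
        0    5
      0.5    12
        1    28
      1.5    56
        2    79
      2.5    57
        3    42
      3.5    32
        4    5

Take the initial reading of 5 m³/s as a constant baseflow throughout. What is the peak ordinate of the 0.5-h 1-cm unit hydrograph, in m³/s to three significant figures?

Direct runoff: 0.0, 7.0, 23.0, 51.0, 74.0, 52.0, 37.0, 27.0, 0.0 m³/s; ΣQ_DR = 271.0 m³/s, peak = 74.0 m³/s.
Runoff depth d = ΣQ_DR·Δt / A = 271.0 × 1800 / (48.8 km²) = 9.996 mm.
The 1-cm UH is the DRH scaled by (10 mm)/d, so U_p = 74.0 × 10/9.996 = 74.0 m³/s.

U_p ≈ 74.0 m³/s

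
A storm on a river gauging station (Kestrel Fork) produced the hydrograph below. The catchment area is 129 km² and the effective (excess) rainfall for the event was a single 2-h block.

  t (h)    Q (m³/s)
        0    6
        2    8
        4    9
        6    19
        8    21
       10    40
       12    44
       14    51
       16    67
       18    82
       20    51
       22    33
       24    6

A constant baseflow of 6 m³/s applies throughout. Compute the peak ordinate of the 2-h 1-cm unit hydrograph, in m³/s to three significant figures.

U_p ≈ 37.9 m³/s

Direct runoff: 0.0, 2.0, 3.0, 13.0, 15.0, 34.0, 38.0, 45.0, 61.0, 76.0, 45.0, 27.0, 0.0 m³/s; ΣQ_DR = 359.0 m³/s, peak = 76.0 m³/s.
Runoff depth d = ΣQ_DR·Δt / A = 359.0 × 7200 / (129 km²) = 20.04 mm.
The 1-cm UH is the DRH scaled by (10 mm)/d, so U_p = 76.0 × 10/20.04 = 37.9 m³/s.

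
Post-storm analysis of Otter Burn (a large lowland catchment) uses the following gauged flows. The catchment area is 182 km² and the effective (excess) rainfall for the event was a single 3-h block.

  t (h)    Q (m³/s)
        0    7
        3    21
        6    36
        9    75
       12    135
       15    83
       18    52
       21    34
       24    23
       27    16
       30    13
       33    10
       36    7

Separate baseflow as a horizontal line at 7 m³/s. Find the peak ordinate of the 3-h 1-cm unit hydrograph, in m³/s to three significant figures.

U_p ≈ 51.2 m³/s

Direct runoff: 0.0, 14.0, 29.0, 68.0, 128.0, 76.0, 45.0, 27.0, 16.0, 9.0, 6.0, 3.0, 0.0 m³/s; ΣQ_DR = 421.0 m³/s, peak = 128.0 m³/s.
Runoff depth d = ΣQ_DR·Δt / A = 421.0 × 10800 / (182 km²) = 24.98 mm.
The 1-cm UH is the DRH scaled by (10 mm)/d, so U_p = 128.0 × 10/24.98 = 51.2 m³/s.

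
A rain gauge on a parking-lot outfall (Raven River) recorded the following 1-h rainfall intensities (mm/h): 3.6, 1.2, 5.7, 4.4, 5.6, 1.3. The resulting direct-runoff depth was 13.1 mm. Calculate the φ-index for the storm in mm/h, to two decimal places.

Only the 4 blocks with intensity above φ contribute runoff: 3.6, 5.7, 4.4, 5.6 mm/h.
Σ(I−φ)·Δt = d  ⇒  (3.6+5.7+4.4+5.6 − 4φ)·1 = 13.1
φ = (19.30 − 13.1/1) / 4 = 1.55 mm/h.

φ ≈ 1.55 mm/h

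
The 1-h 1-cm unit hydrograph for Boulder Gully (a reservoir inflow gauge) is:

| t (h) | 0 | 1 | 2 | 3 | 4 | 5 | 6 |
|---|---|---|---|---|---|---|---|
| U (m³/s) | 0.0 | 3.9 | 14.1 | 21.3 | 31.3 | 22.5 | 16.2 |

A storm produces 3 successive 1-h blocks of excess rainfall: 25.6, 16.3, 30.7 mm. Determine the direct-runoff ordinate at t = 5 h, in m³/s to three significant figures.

Q ≈ 174 m³/s

By discrete convolution, Q_j = Σ (P_i / 10 mm) · U_{j−i}.
At t = 5 h (j=5): Q = (25.6/10)·22.5 + (16.3/10)·31.3 + (30.7/10)·21.3 = 174 m³/s.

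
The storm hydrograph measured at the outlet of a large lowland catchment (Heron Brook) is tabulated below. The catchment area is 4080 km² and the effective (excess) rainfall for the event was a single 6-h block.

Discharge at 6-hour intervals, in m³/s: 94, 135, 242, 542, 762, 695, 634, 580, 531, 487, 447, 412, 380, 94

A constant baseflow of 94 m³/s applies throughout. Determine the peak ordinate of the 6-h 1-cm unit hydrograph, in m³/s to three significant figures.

U_p ≈ 267 m³/s

Direct runoff: 0.0, 41.0, 148.0, 448.0, 668.0, 601.0, 540.0, 486.0, 437.0, 393.0, 353.0, 318.0, 286.0, 0.0 m³/s; ΣQ_DR = 4719 m³/s, peak = 668.0 m³/s.
Runoff depth d = ΣQ_DR·Δt / A = 4719 × 21600 / (4080 km²) = 24.98 mm.
The 1-cm UH is the DRH scaled by (10 mm)/d, so U_p = 668.0 × 10/24.98 = 267 m³/s.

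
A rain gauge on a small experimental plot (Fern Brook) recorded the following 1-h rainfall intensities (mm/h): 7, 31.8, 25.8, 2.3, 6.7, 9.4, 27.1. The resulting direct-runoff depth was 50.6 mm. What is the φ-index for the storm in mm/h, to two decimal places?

φ ≈ 11.37 mm/h

Only the 3 blocks with intensity above φ contribute runoff: 31.8, 25.8, 27.1 mm/h.
Σ(I−φ)·Δt = d  ⇒  (31.8+25.8+27.1 − 3φ)·1 = 50.6
φ = (84.70 − 50.6/1) / 3 = 11.37 mm/h.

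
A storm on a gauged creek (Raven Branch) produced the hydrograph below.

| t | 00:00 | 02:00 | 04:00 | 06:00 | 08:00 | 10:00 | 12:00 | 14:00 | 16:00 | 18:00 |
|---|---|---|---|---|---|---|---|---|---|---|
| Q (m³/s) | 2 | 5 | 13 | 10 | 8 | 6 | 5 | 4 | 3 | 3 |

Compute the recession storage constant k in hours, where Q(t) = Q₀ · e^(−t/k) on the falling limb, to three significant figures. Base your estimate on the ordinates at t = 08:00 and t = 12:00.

k ≈ 8.51 h

On the falling limb, Q drops from 8 to 5 m³/s between t = 08:00 and t = 12:00 (Δt = 4 h).
k = −Δt / ln(Q₂/Q₁) = −4 / ln(5/8) = 8.51 h.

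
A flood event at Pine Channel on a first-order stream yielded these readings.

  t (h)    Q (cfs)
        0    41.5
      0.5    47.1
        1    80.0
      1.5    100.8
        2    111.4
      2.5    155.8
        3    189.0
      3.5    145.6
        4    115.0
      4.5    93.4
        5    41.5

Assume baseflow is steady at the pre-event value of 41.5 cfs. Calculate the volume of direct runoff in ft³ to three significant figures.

V ≈ 1.20 × 10^6 ft³

Direct-runoff ordinates (Q − Q_b): 0.0, 5.6, 38.5, 59.3, 69.9, 114.3, 147.5, 104.1, 73.5, 51.9, 0.0 cfs.
ΣQ_DR = 664.6 cfs.
With Δt = 0.5 h = 1800 s, V = ΣQ_DR · Δt = 664.6 × 1800 = 1.20 × 10^6 ft³.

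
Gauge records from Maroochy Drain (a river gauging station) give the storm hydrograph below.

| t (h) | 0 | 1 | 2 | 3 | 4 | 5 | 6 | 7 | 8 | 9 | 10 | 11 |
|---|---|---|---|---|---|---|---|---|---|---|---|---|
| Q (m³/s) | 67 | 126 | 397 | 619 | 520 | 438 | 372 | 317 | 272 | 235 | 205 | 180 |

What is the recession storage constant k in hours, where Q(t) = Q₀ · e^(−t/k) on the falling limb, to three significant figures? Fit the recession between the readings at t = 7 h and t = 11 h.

k ≈ 7.07 h

On the falling limb, Q drops from 317 to 180 m³/s between t = 7 h and t = 11 h (Δt = 4 h).
k = −Δt / ln(Q₂/Q₁) = −4 / ln(180/317) = 7.07 h.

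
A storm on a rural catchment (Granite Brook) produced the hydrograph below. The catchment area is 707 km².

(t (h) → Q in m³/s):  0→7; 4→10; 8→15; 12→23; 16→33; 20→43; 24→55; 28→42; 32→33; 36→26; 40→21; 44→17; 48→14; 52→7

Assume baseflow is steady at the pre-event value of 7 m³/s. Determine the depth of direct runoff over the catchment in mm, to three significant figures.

d ≈ 5.05 mm

Direct runoff: 0.0, 3.0, 8.0, 16.0, 26.0, 36.0, 48.0, 35.0, 26.0, 19.0, 14.0, 10.0, 7.0, 0.0 m³/s; ΣQ_DR = 248.0 m³/s.
V = ΣQ_DR · Δt = 248.0 × 14400 s = 3.571 × 10^6 m³.
Over A = 707 km², depth = V / A = 5.05 mm.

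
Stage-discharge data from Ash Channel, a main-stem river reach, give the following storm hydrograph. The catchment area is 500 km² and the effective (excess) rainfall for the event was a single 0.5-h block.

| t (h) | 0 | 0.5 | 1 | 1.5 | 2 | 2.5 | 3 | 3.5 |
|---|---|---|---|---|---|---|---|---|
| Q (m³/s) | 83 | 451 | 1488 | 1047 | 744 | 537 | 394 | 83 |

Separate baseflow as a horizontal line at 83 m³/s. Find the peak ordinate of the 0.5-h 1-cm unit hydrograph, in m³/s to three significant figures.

U_p ≈ 937 m³/s

Direct runoff: 0.0, 368.0, 1405.0, 964.0, 661.0, 454.0, 311.0, 0.0 m³/s; ΣQ_DR = 4163 m³/s, peak = 1405.0 m³/s.
Runoff depth d = ΣQ_DR·Δt / A = 4163 × 1800 / (500 km²) = 14.99 mm.
The 1-cm UH is the DRH scaled by (10 mm)/d, so U_p = 1405.0 × 10/14.99 = 937 m³/s.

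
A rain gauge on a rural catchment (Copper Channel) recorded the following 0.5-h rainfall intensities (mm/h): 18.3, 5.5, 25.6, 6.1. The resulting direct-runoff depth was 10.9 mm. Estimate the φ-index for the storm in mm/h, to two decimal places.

Only the 2 blocks with intensity above φ contribute runoff: 18.3, 25.6 mm/h.
Σ(I−φ)·Δt = d  ⇒  (18.3+25.6 − 2φ)·0.5 = 10.9
φ = (43.90 − 10.9/0.5) / 2 = 11.05 mm/h.

φ ≈ 11.05 mm/h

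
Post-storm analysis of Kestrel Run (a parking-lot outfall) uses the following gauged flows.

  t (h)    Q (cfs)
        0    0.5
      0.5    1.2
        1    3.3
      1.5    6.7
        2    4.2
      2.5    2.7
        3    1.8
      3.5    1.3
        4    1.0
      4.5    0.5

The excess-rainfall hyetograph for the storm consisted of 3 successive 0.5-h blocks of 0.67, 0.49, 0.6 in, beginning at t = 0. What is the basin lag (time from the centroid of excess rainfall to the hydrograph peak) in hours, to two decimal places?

t_L ≈ 0.77 h

Centroid of excess rainfall: t_c = Σ P_i·t̄_i / ΣP_i = 0.7301 h (block centres at 0.25, 0.75, 1.25 h).
Hydrograph peak occurs at t = 1.5 h, so basin lag t_L = 1.5 − 0.7301 = 0.77 h.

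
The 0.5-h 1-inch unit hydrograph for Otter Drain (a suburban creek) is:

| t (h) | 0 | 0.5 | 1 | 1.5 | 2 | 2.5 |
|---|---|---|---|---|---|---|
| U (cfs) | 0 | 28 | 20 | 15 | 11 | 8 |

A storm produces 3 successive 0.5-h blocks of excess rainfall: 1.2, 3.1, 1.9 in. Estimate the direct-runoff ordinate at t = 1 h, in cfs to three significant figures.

Q ≈ 111 cfs

By discrete convolution, Q_j = Σ (P_i / 1 in) · U_{j−i}.
At t = 1 h (j=2): Q = (1.2/1)·20 + (3.1/1)·28 + (1.9/1)·0 = 111 cfs.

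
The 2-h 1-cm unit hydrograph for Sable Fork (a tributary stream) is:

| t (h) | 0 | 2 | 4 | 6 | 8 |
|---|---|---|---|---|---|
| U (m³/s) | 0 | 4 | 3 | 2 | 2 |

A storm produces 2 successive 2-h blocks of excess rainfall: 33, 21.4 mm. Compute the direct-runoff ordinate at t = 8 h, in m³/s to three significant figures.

By discrete convolution, Q_j = Σ (P_i / 10 mm) · U_{j−i}.
At t = 8 h (j=4): Q = (33/10)·2 + (21.4/10)·2 = 10.9 m³/s.

Q ≈ 10.9 m³/s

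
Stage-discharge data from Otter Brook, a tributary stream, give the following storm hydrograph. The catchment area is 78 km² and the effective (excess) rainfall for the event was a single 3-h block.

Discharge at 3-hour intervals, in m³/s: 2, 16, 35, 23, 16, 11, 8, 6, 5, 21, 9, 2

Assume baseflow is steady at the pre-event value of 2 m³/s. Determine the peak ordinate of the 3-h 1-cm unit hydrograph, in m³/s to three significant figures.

U_p ≈ 18.3 m³/s

Direct runoff: 0.0, 14.0, 33.0, 21.0, 14.0, 9.0, 6.0, 4.0, 3.0, 19.0, 7.0, 0.0 m³/s; ΣQ_DR = 130.0 m³/s, peak = 33.0 m³/s.
Runoff depth d = ΣQ_DR·Δt / A = 130.0 × 10800 / (78 km²) = 18.00 mm.
The 1-cm UH is the DRH scaled by (10 mm)/d, so U_p = 33.0 × 10/18.00 = 18.3 m³/s.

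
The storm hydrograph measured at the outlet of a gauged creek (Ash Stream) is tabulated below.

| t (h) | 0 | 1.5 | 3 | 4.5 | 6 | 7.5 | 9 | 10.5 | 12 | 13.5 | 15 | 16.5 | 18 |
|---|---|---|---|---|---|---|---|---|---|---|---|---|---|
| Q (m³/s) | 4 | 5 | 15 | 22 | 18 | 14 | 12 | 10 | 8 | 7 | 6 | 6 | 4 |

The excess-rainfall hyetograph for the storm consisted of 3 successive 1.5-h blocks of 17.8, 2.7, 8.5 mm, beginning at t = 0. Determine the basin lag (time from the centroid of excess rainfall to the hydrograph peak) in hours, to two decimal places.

Centroid of excess rainfall: t_c = Σ P_i·t̄_i / ΣP_i = 1.7690 h (block centres at 0.75, 2.25, 3.75 h).
Hydrograph peak occurs at t = 4.5 h, so basin lag t_L = 4.5 − 1.7690 = 2.73 h.

t_L ≈ 2.73 h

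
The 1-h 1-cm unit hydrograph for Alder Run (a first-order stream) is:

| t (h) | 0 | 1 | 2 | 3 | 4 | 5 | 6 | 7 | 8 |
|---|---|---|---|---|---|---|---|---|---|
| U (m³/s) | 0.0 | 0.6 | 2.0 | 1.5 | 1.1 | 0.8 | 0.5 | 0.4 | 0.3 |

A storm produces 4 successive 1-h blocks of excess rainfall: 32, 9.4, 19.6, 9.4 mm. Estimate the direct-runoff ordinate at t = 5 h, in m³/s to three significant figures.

Q ≈ 8.41 m³/s

By discrete convolution, Q_j = Σ (P_i / 10 mm) · U_{j−i}.
At t = 5 h (j=5): Q = (32/10)·0.8 + (9.4/10)·1.1 + (19.6/10)·1.5 + (9.4/10)·2.0 = 8.41 m³/s.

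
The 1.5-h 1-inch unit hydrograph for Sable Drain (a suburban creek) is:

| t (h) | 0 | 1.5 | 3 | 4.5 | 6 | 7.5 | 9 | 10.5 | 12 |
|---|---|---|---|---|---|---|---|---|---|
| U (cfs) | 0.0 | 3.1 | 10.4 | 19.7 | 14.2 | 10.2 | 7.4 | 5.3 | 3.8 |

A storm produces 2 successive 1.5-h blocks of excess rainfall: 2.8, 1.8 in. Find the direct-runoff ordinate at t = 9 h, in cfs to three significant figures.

Q ≈ 39.1 cfs

By discrete convolution, Q_j = Σ (P_i / 1 in) · U_{j−i}.
At t = 9 h (j=6): Q = (2.8/1)·7.4 + (1.8/1)·10.2 = 39.1 cfs.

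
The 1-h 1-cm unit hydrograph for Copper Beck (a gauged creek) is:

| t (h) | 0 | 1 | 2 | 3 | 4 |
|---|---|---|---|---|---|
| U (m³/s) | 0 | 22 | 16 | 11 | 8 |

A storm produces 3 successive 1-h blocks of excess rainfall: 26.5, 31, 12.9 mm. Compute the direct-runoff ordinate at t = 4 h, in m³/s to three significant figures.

Q ≈ 75.9 m³/s

By discrete convolution, Q_j = Σ (P_i / 10 mm) · U_{j−i}.
At t = 4 h (j=4): Q = (26.5/10)·8 + (31/10)·11 + (12.9/10)·16 = 75.9 m³/s.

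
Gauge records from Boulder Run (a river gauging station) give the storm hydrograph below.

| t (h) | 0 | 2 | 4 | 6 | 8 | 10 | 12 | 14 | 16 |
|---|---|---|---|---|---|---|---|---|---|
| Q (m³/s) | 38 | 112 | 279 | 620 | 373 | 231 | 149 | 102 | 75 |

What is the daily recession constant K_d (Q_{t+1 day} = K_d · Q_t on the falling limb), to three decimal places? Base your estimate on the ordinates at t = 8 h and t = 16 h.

Between t = 8 h and t = 16 h the flow falls from 373 to 75 m³/s over 4×2 h = 8 h.
Per-interval ratio K = (75/373)^(1/4) = 0.6696; K_d = K^(24/2) = 0.008.

K_d ≈ 0.008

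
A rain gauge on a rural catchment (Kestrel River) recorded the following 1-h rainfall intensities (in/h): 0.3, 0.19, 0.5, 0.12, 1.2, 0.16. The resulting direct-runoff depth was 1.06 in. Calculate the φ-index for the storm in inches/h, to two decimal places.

Only the 2 blocks with intensity above φ contribute runoff: 0.5, 1.2 in/h.
Σ(I−φ)·Δt = d  ⇒  (0.5+1.2 − 2φ)·1 = 1.06
φ = (1.700 − 1.06/1) / 2 = 0.32 in/h.

φ ≈ 0.32 in/h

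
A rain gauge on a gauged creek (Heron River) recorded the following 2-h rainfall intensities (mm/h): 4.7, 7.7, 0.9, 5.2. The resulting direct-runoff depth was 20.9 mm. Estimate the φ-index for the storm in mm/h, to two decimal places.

φ ≈ 2.38 mm/h

Only the 3 blocks with intensity above φ contribute runoff: 4.7, 7.7, 5.2 mm/h.
Σ(I−φ)·Δt = d  ⇒  (4.7+7.7+5.2 − 3φ)·2 = 20.9
φ = (17.60 − 20.9/2) / 3 = 2.38 mm/h.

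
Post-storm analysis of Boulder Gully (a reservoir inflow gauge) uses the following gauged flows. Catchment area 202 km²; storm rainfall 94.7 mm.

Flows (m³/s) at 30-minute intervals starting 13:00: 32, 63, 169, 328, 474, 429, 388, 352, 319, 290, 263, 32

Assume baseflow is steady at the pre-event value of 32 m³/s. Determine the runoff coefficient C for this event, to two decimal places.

C ≈ 0.26

ΣQ_DR = 2755 m³/s; V = ΣQ_DR·Δt = 4.959 × 10^6 m³.
Runoff depth d = V / A = 24.55 mm.
C = d / P = 24.55 / 94.7 = 0.26.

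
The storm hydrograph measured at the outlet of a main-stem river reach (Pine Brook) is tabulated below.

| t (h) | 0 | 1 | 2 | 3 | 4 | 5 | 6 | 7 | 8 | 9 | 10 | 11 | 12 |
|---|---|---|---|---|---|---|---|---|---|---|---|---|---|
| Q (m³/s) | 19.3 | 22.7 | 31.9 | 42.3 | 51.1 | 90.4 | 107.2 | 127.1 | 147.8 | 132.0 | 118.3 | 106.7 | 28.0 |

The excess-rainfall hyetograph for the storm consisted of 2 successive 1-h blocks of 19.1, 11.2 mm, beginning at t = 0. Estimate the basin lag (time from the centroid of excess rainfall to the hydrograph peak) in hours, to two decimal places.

Centroid of excess rainfall: t_c = Σ P_i·t̄_i / ΣP_i = 0.8696 h (block centres at 0.5, 1.5 h).
Hydrograph peak occurs at t = 8 h, so basin lag t_L = 8 − 0.8696 = 7.13 h.

t_L ≈ 7.13 h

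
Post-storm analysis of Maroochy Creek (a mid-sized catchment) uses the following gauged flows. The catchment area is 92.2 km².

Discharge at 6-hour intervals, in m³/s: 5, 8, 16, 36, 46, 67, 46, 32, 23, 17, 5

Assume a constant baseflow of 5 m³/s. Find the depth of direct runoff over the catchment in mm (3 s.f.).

Direct runoff: 0.0, 3.0, 11.0, 31.0, 41.0, 62.0, 41.0, 27.0, 18.0, 12.0, 0.0 m³/s; ΣQ_DR = 246.0 m³/s.
V = ΣQ_DR · Δt = 246.0 × 21600 s = 5.314 × 10^6 m³.
Over A = 92.2 km², depth = V / A = 57.6 mm.

d ≈ 57.6 mm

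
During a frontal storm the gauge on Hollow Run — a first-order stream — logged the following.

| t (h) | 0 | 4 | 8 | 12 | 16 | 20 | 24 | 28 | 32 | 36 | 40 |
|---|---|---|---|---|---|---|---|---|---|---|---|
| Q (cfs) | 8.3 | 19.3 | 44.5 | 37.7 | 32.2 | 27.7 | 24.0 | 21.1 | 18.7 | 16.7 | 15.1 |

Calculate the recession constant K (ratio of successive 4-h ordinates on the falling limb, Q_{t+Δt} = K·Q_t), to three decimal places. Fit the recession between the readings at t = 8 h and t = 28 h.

K ≈ 0.861

Using the recession-limb readings at t = 8 h and t = 28 h: Q falls from 44.5 to 21.1 cfs over 5 intervals.
K = (Q₂/Q₁)^(1/5) = (21.1/44.5)^(1/5) = 0.861.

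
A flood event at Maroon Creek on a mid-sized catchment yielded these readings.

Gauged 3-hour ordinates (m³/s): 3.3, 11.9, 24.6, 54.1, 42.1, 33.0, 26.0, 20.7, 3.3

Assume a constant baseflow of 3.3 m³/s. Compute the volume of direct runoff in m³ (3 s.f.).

Direct-runoff ordinates (Q − Q_b): 0.0, 8.6, 21.3, 50.8, 38.8, 29.7, 22.7, 17.4, 0.0 m³/s.
ΣQ_DR = 189.3 m³/s.
With Δt = 3 h = 10800 s, V = ΣQ_DR · Δt = 189.3 × 10800 = 2.04 × 10^6 m³.

V ≈ 2.04 × 10^6 m³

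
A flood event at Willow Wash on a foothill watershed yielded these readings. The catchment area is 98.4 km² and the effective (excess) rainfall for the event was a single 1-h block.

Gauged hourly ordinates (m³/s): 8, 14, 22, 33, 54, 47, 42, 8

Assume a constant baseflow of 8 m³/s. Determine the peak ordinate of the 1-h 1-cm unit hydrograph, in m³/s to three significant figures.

U_p ≈ 76.7 m³/s

Direct runoff: 0.0, 6.0, 14.0, 25.0, 46.0, 39.0, 34.0, 0.0 m³/s; ΣQ_DR = 164.0 m³/s, peak = 46.0 m³/s.
Runoff depth d = ΣQ_DR·Δt / A = 164.0 × 3600 / (98.4 km²) = 6.000 mm.
The 1-cm UH is the DRH scaled by (10 mm)/d, so U_p = 46.0 × 10/6.000 = 76.7 m³/s.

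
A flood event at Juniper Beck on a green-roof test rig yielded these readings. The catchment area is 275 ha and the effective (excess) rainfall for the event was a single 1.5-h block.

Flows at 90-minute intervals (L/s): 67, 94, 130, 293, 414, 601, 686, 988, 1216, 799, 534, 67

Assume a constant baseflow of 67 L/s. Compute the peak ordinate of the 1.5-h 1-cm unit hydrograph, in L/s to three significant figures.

U_p ≈ 1150 L/s

Direct runoff: 0.0, 27.0, 63.0, 226.0, 347.0, 534.0, 619.0, 921.0, 1149.0, 732.0, 467.0, 0.0 L/s; ΣQ_DR = 5085 L/s, peak = 1149.0 L/s.
Runoff depth d = ΣQ_DR·Δt / A = 5085 × 5400 / (275 ha) = 9.985 mm.
The 1-cm UH is the DRH scaled by (10 mm)/d, so U_p = 1149.0 × 10/9.985 = 1150 L/s.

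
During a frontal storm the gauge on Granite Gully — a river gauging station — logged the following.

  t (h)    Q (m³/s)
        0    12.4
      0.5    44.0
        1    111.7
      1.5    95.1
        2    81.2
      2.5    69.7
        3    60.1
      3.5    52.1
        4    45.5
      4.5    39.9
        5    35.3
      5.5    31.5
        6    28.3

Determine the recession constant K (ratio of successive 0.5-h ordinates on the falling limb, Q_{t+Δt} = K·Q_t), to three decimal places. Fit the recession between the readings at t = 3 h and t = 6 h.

K ≈ 0.882

Using the recession-limb readings at t = 3 h and t = 6 h: Q falls from 60.1 to 28.3 m³/s over 6 intervals.
K = (Q₂/Q₁)^(1/6) = (28.3/60.1)^(1/6) = 0.882.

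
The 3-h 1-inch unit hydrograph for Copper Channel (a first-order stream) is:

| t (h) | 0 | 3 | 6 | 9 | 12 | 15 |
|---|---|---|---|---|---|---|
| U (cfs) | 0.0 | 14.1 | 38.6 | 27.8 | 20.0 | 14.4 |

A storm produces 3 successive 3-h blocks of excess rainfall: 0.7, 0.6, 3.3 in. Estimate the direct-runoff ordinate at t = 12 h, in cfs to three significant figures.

Q ≈ 158 cfs

By discrete convolution, Q_j = Σ (P_i / 1 in) · U_{j−i}.
At t = 12 h (j=4): Q = (0.7/1)·20.0 + (0.6/1)·27.8 + (3.3/1)·38.6 = 158 cfs.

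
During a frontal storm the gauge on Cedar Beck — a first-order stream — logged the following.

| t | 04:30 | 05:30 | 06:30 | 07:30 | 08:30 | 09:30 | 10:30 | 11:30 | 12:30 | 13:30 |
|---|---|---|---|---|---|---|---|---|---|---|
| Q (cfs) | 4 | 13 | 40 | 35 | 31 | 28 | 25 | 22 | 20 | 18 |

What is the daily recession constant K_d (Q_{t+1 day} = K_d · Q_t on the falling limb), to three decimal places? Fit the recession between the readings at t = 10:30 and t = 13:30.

K_d ≈ 0.072

Between t = 10:30 and t = 13:30 the flow falls from 25 to 18 cfs over 3×1 h = 3 h.
Per-interval ratio K = (18/25)^(1/3) = 0.8963; K_d = K^(24/1) = 0.072.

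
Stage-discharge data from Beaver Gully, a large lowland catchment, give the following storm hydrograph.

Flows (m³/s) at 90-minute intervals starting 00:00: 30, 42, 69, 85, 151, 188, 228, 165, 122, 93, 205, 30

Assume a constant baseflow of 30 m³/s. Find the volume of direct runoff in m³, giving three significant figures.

Direct-runoff ordinates (Q − Q_b): 0.0, 12.0, 39.0, 55.0, 121.0, 158.0, 198.0, 135.0, 92.0, 63.0, 175.0, 0.0 m³/s.
ΣQ_DR = 1048 m³/s.
With Δt = 1.5 h = 5400 s, V = ΣQ_DR · Δt = 1048 × 5400 = 5.66 × 10^6 m³.

V ≈ 5.66 × 10^6 m³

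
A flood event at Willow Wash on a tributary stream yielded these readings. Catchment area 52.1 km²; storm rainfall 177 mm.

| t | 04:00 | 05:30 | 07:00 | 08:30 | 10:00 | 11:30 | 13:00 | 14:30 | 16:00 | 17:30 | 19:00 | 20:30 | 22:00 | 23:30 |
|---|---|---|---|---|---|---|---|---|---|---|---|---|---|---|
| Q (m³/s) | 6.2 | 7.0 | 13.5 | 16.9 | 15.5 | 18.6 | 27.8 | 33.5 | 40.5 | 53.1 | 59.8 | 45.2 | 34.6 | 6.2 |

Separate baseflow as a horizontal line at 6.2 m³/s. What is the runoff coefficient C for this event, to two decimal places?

ΣQ_DR = 291.6 m³/s; V = ΣQ_DR·Δt = 1.575 × 10^6 m³.
Runoff depth d = V / A = 30.22 mm.
C = d / P = 30.22 / 177 = 0.17.

C ≈ 0.17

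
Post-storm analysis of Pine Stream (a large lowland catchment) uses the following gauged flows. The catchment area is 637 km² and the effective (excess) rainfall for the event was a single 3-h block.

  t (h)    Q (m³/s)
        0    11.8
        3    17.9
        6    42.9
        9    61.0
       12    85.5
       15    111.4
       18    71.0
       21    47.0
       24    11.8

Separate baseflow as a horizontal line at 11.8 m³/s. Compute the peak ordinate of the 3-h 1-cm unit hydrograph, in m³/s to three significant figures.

U_p ≈ 166 m³/s

Direct runoff: 0.0, 6.1, 31.1, 49.2, 73.7, 99.6, 59.2, 35.2, 0.0 m³/s; ΣQ_DR = 354.1 m³/s, peak = 99.6 m³/s.
Runoff depth d = ΣQ_DR·Δt / A = 354.1 × 10800 / (637 km²) = 6.004 mm.
The 1-cm UH is the DRH scaled by (10 mm)/d, so U_p = 99.6 × 10/6.004 = 166 m³/s.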